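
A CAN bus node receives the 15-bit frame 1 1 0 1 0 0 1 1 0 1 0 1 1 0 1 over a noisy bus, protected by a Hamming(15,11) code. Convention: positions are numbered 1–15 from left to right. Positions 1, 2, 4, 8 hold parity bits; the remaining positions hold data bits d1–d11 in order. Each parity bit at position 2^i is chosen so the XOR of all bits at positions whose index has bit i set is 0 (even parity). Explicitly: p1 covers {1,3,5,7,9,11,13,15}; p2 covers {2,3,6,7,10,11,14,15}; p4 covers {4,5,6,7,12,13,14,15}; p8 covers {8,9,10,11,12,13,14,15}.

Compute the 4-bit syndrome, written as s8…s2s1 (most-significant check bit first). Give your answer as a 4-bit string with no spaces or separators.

s1 (pos 1,3,5,7,9,11,13,15): 1⊕0⊕0⊕1⊕0⊕0⊕1⊕1 = 0
s2 (pos 2,3,6,7,10,11,14,15): 1⊕0⊕0⊕1⊕1⊕0⊕0⊕1 = 0
s4 (pos 4,5,6,7,12,13,14,15): 1⊕0⊕0⊕1⊕1⊕1⊕0⊕1 = 1
s8 (pos 8,9,10,11,12,13,14,15): 1⊕0⊕1⊕0⊕1⊕1⊕0⊕1 = 1
Syndrome s8…s1 = 1100 → error at position 12.

1100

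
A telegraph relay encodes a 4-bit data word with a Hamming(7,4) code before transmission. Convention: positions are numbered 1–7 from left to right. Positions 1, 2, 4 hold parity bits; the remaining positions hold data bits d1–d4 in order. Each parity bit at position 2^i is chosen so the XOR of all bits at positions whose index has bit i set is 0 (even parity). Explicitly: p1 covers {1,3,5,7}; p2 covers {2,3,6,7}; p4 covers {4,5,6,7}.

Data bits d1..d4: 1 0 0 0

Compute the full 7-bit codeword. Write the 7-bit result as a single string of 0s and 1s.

1110000

Place data at non-parity positions: p1 p2 1 p4 0 0 0
p1 (pos 1,3,5,7): XOR of data positions = 1⊕0⊕0 = 1
p2 (pos 2,3,6,7): XOR of data positions = 1⊕0⊕0 = 1
p4 (pos 4,5,6,7): XOR of data positions = 0⊕0⊕0 = 0
Codeword: 1110000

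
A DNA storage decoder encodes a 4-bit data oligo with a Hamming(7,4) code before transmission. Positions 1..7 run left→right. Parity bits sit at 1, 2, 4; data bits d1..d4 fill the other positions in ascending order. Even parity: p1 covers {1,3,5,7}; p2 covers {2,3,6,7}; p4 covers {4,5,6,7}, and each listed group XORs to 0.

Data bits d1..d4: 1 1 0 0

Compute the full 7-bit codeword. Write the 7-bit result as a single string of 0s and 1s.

Place data at non-parity positions: p1 p2 1 p4 1 0 0
p1 (pos 1,3,5,7): XOR of data positions = 1⊕1⊕0 = 0
p2 (pos 2,3,6,7): XOR of data positions = 1⊕0⊕0 = 1
p4 (pos 4,5,6,7): XOR of data positions = 1⊕0⊕0 = 1
Codeword: 0111100

0111100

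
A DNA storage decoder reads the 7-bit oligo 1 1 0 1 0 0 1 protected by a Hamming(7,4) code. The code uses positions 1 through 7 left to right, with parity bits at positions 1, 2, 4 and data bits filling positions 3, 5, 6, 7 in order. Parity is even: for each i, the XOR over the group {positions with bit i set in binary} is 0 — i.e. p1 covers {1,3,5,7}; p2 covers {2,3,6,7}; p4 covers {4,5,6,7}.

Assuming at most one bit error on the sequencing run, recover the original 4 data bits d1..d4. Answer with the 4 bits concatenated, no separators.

s1 (pos 1,3,5,7): 1⊕0⊕0⊕1 = 0
s2 (pos 2,3,6,7): 1⊕0⊕0⊕1 = 0
s4 (pos 4,5,6,7): 1⊕0⊕0⊕1 = 0
Syndrome s4…s1 = 000 → no error.
Read data bits from positions 3,5,6,7: 0001

0001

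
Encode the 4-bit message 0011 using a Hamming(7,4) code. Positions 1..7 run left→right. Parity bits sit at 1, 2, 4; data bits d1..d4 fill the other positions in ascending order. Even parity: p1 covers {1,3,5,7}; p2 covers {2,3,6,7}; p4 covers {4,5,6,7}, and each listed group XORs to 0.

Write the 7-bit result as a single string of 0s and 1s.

1000011

Place data at non-parity positions: p1 p2 0 p4 0 1 1
p1 (pos 1,3,5,7): XOR of data positions = 0⊕0⊕1 = 1
p2 (pos 2,3,6,7): XOR of data positions = 0⊕1⊕1 = 0
p4 (pos 4,5,6,7): XOR of data positions = 0⊕1⊕1 = 0
Codeword: 1000011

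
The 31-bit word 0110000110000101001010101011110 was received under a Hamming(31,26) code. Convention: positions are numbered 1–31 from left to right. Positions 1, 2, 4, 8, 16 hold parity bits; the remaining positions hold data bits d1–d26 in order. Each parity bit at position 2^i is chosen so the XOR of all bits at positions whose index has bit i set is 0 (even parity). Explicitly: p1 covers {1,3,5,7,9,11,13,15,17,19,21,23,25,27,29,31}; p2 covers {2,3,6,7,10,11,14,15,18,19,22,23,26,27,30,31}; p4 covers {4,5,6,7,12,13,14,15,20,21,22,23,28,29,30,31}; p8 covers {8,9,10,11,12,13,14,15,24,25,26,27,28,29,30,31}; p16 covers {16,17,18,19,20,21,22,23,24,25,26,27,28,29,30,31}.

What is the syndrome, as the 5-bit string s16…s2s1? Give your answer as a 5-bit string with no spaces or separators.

10010

s1 (pos 1,3,5,7,9,11,13,15,17,19,21,23,25,27,29,31): 0⊕1⊕0⊕0⊕1⊕0⊕0⊕0⊕0⊕1⊕1⊕1⊕1⊕1⊕1⊕0 = 0
s2 (pos 2,3,6,7,10,11,14,15,18,19,22,23,26,27,30,31): 1⊕1⊕0⊕0⊕0⊕0⊕1⊕0⊕0⊕1⊕0⊕1⊕0⊕1⊕1⊕0 = 1
s4 (pos 4,5,6,7,12,13,14,15,20,21,22,23,28,29,30,31): 0⊕0⊕0⊕0⊕0⊕0⊕1⊕0⊕0⊕1⊕0⊕1⊕1⊕1⊕1⊕0 = 0
s8 (pos 8,9,10,11,12,13,14,15,24,25,26,27,28,29,30,31): 1⊕1⊕0⊕0⊕0⊕0⊕1⊕0⊕0⊕1⊕0⊕1⊕1⊕1⊕1⊕0 = 0
s16 (pos 16,17,18,19,20,21,22,23,24,25,26,27,28,29,30,31): 1⊕0⊕0⊕1⊕0⊕1⊕0⊕1⊕0⊕1⊕0⊕1⊕1⊕1⊕1⊕0 = 1
Syndrome s16…s1 = 10010 → error at position 18.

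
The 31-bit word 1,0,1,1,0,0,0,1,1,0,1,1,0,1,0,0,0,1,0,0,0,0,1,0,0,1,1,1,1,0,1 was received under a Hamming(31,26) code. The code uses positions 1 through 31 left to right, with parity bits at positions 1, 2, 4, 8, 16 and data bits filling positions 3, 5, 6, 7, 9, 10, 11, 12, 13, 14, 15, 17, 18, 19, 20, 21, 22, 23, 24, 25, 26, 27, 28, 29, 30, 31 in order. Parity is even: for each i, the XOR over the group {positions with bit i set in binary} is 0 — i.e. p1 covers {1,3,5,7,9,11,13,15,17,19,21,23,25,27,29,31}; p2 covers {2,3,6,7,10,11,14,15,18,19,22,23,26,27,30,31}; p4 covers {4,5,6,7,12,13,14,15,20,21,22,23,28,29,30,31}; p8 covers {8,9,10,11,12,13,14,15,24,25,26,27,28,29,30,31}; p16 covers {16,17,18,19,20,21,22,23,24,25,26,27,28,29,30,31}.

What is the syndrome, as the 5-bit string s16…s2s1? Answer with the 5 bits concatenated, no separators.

10100

s1 (pos 1,3,5,7,9,11,13,15,17,19,21,23,25,27,29,31): 1⊕1⊕0⊕0⊕1⊕1⊕0⊕0⊕0⊕0⊕0⊕1⊕0⊕1⊕1⊕1 = 0
s2 (pos 2,3,6,7,10,11,14,15,18,19,22,23,26,27,30,31): 0⊕1⊕0⊕0⊕0⊕1⊕1⊕0⊕1⊕0⊕0⊕1⊕1⊕1⊕0⊕1 = 0
s4 (pos 4,5,6,7,12,13,14,15,20,21,22,23,28,29,30,31): 1⊕0⊕0⊕0⊕1⊕0⊕1⊕0⊕0⊕0⊕0⊕1⊕1⊕1⊕0⊕1 = 1
s8 (pos 8,9,10,11,12,13,14,15,24,25,26,27,28,29,30,31): 1⊕1⊕0⊕1⊕1⊕0⊕1⊕0⊕0⊕0⊕1⊕1⊕1⊕1⊕0⊕1 = 0
s16 (pos 16,17,18,19,20,21,22,23,24,25,26,27,28,29,30,31): 0⊕0⊕1⊕0⊕0⊕0⊕0⊕1⊕0⊕0⊕1⊕1⊕1⊕1⊕0⊕1 = 1
Syndrome s16…s1 = 10100 → error at position 20.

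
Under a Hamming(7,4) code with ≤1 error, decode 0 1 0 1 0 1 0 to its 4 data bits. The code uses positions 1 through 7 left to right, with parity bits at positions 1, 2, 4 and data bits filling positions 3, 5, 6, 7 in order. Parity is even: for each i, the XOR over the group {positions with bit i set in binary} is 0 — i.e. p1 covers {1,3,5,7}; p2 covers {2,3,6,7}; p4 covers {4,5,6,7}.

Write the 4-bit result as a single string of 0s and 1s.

0010

s1 (pos 1,3,5,7): 0⊕0⊕0⊕0 = 0
s2 (pos 2,3,6,7): 1⊕0⊕1⊕0 = 0
s4 (pos 4,5,6,7): 1⊕0⊕1⊕0 = 0
Syndrome s4…s1 = 000 → no error.
Read data bits from positions 3,5,6,7: 0010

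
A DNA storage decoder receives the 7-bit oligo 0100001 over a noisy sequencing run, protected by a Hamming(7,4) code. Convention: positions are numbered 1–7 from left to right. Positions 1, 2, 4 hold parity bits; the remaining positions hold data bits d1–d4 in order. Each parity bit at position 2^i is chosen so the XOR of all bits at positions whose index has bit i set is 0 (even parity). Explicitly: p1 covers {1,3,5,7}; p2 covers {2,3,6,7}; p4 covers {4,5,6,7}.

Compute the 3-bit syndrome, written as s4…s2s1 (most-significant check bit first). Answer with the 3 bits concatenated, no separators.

101

s1 (pos 1,3,5,7): 0⊕0⊕0⊕1 = 1
s2 (pos 2,3,6,7): 1⊕0⊕0⊕1 = 0
s4 (pos 4,5,6,7): 0⊕0⊕0⊕1 = 1
Syndrome s4…s1 = 101 → error at position 5.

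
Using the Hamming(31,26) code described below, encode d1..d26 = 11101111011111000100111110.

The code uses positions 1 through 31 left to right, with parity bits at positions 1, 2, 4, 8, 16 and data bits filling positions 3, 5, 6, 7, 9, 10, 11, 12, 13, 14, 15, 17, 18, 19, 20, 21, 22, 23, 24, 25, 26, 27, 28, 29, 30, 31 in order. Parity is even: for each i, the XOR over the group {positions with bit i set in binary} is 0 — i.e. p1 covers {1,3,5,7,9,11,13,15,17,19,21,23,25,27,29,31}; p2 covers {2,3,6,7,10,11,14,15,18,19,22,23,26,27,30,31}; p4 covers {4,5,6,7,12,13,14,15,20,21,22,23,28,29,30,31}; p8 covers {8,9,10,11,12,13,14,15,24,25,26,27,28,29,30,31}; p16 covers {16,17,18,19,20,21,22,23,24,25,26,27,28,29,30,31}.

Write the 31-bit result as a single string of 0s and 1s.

Place data at non-parity positions: p1 p2 1 p4 1 1 0 p8 1 1 1 1 0 1 1 p16 1 1 1 0 0 0 1 0 0 1 1 1 1 1 0
p1 (pos 1,3,5,7,9,11,13,15,17,19,21,23,25,27,29,31): XOR of data positions = 1⊕1⊕0⊕1⊕1⊕0⊕1⊕1⊕1⊕0⊕1⊕0⊕1⊕1⊕0 = 0
p2 (pos 2,3,6,7,10,11,14,15,18,19,22,23,26,27,30,31): XOR of data positions = 1⊕1⊕0⊕1⊕1⊕1⊕1⊕1⊕1⊕0⊕1⊕1⊕1⊕1⊕0 = 0
p4 (pos 4,5,6,7,12,13,14,15,20,21,22,23,28,29,30,31): XOR of data positions = 1⊕1⊕0⊕1⊕0⊕1⊕1⊕0⊕0⊕0⊕1⊕1⊕1⊕1⊕0 = 1
p8 (pos 8,9,10,11,12,13,14,15,24,25,26,27,28,29,30,31): XOR of data positions = 1⊕1⊕1⊕1⊕0⊕1⊕1⊕0⊕0⊕1⊕1⊕1⊕1⊕1⊕0 = 1
p16 (pos 16,17,18,19,20,21,22,23,24,25,26,27,28,29,30,31): XOR of data positions = 1⊕1⊕1⊕0⊕0⊕0⊕1⊕0⊕0⊕1⊕1⊕1⊕1⊕1⊕0 = 1
Codeword: 0011110111110111111000100111110

0011110111110111111000100111110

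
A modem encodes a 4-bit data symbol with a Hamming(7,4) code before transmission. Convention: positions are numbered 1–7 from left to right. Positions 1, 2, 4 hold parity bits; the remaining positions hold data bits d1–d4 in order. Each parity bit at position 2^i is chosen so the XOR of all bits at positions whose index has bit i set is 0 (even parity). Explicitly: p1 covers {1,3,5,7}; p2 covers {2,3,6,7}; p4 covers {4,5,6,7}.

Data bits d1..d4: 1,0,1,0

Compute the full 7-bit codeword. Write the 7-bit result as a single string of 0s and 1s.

Place data at non-parity positions: p1 p2 1 p4 0 1 0
p1 (pos 1,3,5,7): XOR of data positions = 1⊕0⊕0 = 1
p2 (pos 2,3,6,7): XOR of data positions = 1⊕1⊕0 = 0
p4 (pos 4,5,6,7): XOR of data positions = 0⊕1⊕0 = 1
Codeword: 1011010

1011010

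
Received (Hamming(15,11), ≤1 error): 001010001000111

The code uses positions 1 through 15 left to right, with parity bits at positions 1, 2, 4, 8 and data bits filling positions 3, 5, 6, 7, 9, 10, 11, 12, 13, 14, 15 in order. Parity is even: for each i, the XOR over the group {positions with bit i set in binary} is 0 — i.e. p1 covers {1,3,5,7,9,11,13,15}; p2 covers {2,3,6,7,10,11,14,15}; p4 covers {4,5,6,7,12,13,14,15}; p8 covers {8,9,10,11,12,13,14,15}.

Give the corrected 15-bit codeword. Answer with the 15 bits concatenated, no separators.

000010001000111

s1 (pos 1,3,5,7,9,11,13,15): 0⊕1⊕1⊕0⊕1⊕0⊕1⊕1 = 1
s2 (pos 2,3,6,7,10,11,14,15): 0⊕1⊕0⊕0⊕0⊕0⊕1⊕1 = 1
s4 (pos 4,5,6,7,12,13,14,15): 0⊕1⊕0⊕0⊕0⊕1⊕1⊕1 = 0
s8 (pos 8,9,10,11,12,13,14,15): 0⊕1⊕0⊕0⊕0⊕1⊕1⊕1 = 0
Syndrome s8…s1 = 0011 → error at position 3.
Flip position 3: 001010001000111 → 000010001000111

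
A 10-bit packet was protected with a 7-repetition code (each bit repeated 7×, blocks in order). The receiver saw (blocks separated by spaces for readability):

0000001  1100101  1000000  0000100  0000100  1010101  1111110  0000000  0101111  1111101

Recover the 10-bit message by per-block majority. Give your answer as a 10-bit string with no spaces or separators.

Block 1 (0000001): 1 one → 0
Block 2 (1100101): 4 ones → 1
Block 3 (1000000): 1 one → 0
Block 4 (0000100): 1 one → 0
Block 5 (0000100): 1 one → 0
Block 6 (1010101): 4 ones → 1
Block 7 (1111110): 6 ones → 1
Block 8 (0000000): 0 ones → 0
Block 9 (0101111): 5 ones → 1
Block 10 (1111101): 6 ones → 1

0100011011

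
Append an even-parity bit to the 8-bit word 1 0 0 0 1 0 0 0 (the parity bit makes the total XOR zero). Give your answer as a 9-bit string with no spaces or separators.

100010000

XOR of the 8 data bits: 1⊕0⊕0⊕0⊕1⊕0⊕0⊕0 = 0
Parity bit = 0 (so all 9 bits XOR to 0).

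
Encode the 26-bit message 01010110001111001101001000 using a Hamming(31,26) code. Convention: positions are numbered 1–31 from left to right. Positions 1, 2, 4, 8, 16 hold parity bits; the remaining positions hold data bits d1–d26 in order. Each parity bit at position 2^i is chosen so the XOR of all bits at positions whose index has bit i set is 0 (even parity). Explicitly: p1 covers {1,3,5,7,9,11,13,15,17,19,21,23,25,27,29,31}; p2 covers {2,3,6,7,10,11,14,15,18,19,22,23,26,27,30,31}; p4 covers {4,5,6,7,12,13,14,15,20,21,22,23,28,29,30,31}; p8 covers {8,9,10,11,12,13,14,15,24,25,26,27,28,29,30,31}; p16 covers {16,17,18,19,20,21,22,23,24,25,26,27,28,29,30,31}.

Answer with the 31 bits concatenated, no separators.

Place data at non-parity positions: p1 p2 0 p4 1 0 1 p8 0 1 1 0 0 0 1 p16 1 1 1 0 0 1 1 0 1 0 0 1 0 0 0
p1 (pos 1,3,5,7,9,11,13,15,17,19,21,23,25,27,29,31): XOR of data positions = 0⊕1⊕1⊕0⊕1⊕0⊕1⊕1⊕1⊕0⊕1⊕1⊕0⊕0⊕0 = 0
p2 (pos 2,3,6,7,10,11,14,15,18,19,22,23,26,27,30,31): XOR of data positions = 0⊕0⊕1⊕1⊕1⊕0⊕1⊕1⊕1⊕1⊕1⊕0⊕0⊕0⊕0 = 0
p4 (pos 4,5,6,7,12,13,14,15,20,21,22,23,28,29,30,31): XOR of data positions = 1⊕0⊕1⊕0⊕0⊕0⊕1⊕0⊕0⊕1⊕1⊕1⊕0⊕0⊕0 = 0
p8 (pos 8,9,10,11,12,13,14,15,24,25,26,27,28,29,30,31): XOR of data positions = 0⊕1⊕1⊕0⊕0⊕0⊕1⊕0⊕1⊕0⊕0⊕1⊕0⊕0⊕0 = 1
p16 (pos 16,17,18,19,20,21,22,23,24,25,26,27,28,29,30,31): XOR of data positions = 1⊕1⊕1⊕0⊕0⊕1⊕1⊕0⊕1⊕0⊕0⊕1⊕0⊕0⊕0 = 1
Codeword: 0000101101100011111001101001000

0000101101100011111001101001000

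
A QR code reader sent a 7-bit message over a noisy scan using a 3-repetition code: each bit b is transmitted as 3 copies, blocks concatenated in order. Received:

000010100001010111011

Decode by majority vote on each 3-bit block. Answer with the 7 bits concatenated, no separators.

0000011

Block 1 (000): 0 ones → 0
Block 2 (010): 1 one → 0
Block 3 (100): 1 one → 0
Block 4 (001): 1 one → 0
Block 5 (010): 1 one → 0
Block 6 (111): 3 ones → 1
Block 7 (011): 2 ones → 1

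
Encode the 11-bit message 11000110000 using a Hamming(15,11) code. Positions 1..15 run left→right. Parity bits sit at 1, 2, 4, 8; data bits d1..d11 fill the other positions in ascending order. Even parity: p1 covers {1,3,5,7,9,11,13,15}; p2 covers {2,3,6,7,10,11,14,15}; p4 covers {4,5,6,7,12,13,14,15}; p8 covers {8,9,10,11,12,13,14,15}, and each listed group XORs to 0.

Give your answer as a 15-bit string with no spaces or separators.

111110000110000

Place data at non-parity positions: p1 p2 1 p4 1 0 0 p8 0 1 1 0 0 0 0
p1 (pos 1,3,5,7,9,11,13,15): XOR of data positions = 1⊕1⊕0⊕0⊕1⊕0⊕0 = 1
p2 (pos 2,3,6,7,10,11,14,15): XOR of data positions = 1⊕0⊕0⊕1⊕1⊕0⊕0 = 1
p4 (pos 4,5,6,7,12,13,14,15): XOR of data positions = 1⊕0⊕0⊕0⊕0⊕0⊕0 = 1
p8 (pos 8,9,10,11,12,13,14,15): XOR of data positions = 0⊕1⊕1⊕0⊕0⊕0⊕0 = 0
Codeword: 111110000110000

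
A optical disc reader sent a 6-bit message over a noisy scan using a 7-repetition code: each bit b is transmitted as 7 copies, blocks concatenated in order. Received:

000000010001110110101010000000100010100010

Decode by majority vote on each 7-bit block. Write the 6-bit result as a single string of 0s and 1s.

Block 1 (0000000): 0 ones → 0
Block 2 (1000111): 4 ones → 1
Block 3 (0110101): 4 ones → 1
Block 4 (0100000): 1 one → 0
Block 5 (0010001): 2 ones → 0
Block 6 (0100010): 2 ones → 0

011000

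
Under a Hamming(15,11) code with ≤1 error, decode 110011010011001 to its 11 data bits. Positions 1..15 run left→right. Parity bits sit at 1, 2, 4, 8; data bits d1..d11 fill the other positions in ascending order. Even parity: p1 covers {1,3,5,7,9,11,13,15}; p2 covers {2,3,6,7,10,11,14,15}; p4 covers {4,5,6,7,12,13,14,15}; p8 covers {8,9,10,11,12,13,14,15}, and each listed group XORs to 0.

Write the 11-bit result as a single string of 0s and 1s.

s1 (pos 1,3,5,7,9,11,13,15): 1⊕0⊕1⊕0⊕0⊕1⊕0⊕1 = 0
s2 (pos 2,3,6,7,10,11,14,15): 1⊕0⊕1⊕0⊕0⊕1⊕0⊕1 = 0
s4 (pos 4,5,6,7,12,13,14,15): 0⊕1⊕1⊕0⊕1⊕0⊕0⊕1 = 0
s8 (pos 8,9,10,11,12,13,14,15): 1⊕0⊕0⊕1⊕1⊕0⊕0⊕1 = 0
Syndrome s8…s1 = 0000 → no error.
Read data bits from positions 3,5,6,7,9,10,11,12,13,14,15: 01100011001

01100011001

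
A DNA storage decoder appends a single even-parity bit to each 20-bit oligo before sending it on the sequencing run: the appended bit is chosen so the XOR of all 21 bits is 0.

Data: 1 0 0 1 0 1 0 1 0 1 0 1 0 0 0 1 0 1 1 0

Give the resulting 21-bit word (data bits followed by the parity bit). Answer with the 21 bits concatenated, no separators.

XOR of the 20 data bits: 1⊕0⊕0⊕1⊕0⊕1⊕0⊕1⊕0⊕1⊕0⊕1⊕0⊕0⊕0⊕1⊕0⊕1⊕1⊕0 = 1
Parity bit = 1 (so all 21 bits XOR to 0).

100101010101000101101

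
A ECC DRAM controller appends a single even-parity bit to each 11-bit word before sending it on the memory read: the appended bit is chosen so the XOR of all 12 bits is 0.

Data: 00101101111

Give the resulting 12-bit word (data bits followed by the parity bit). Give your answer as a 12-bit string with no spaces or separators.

001011011111

XOR of the 11 data bits: 0⊕0⊕1⊕0⊕1⊕1⊕0⊕1⊕1⊕1⊕1 = 1
Parity bit = 1 (so all 12 bits XOR to 0).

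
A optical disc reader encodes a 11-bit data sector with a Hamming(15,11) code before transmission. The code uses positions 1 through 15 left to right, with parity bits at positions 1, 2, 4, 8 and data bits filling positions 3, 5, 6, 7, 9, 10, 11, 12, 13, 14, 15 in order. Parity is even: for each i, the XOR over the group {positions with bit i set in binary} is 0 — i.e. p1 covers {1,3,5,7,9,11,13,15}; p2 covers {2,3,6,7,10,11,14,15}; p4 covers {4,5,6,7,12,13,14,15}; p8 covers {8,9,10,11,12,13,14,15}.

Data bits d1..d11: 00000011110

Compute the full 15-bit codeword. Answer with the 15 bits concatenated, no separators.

Place data at non-parity positions: p1 p2 0 p4 0 0 0 p8 0 0 1 1 1 1 0
p1 (pos 1,3,5,7,9,11,13,15): XOR of data positions = 0⊕0⊕0⊕0⊕1⊕1⊕0 = 0
p2 (pos 2,3,6,7,10,11,14,15): XOR of data positions = 0⊕0⊕0⊕0⊕1⊕1⊕0 = 0
p4 (pos 4,5,6,7,12,13,14,15): XOR of data positions = 0⊕0⊕0⊕1⊕1⊕1⊕0 = 1
p8 (pos 8,9,10,11,12,13,14,15): XOR of data positions = 0⊕0⊕1⊕1⊕1⊕1⊕0 = 0
Codeword: 000100000011110

000100000011110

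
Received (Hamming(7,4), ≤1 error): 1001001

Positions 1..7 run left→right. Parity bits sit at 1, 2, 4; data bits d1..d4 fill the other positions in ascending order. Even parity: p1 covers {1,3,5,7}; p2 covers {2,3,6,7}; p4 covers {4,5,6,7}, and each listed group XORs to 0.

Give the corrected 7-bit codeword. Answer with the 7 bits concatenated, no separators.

1101001

s1 (pos 1,3,5,7): 1⊕0⊕0⊕1 = 0
s2 (pos 2,3,6,7): 0⊕0⊕0⊕1 = 1
s4 (pos 4,5,6,7): 1⊕0⊕0⊕1 = 0
Syndrome s4…s1 = 010 → error at position 2.
Flip position 2: 1001001 → 1101001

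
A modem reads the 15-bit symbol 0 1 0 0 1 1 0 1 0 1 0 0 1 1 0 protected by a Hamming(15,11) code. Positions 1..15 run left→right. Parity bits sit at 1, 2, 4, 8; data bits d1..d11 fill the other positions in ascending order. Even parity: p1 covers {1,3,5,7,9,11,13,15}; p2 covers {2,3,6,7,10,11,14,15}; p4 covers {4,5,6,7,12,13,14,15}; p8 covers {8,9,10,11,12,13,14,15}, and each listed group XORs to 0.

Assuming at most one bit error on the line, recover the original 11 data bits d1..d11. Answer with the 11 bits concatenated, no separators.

01100100110

s1 (pos 1,3,5,7,9,11,13,15): 0⊕0⊕1⊕0⊕0⊕0⊕1⊕0 = 0
s2 (pos 2,3,6,7,10,11,14,15): 1⊕0⊕1⊕0⊕1⊕0⊕1⊕0 = 0
s4 (pos 4,5,6,7,12,13,14,15): 0⊕1⊕1⊕0⊕0⊕1⊕1⊕0 = 0
s8 (pos 8,9,10,11,12,13,14,15): 1⊕0⊕1⊕0⊕0⊕1⊕1⊕0 = 0
Syndrome s8…s1 = 0000 → no error.
Read data bits from positions 3,5,6,7,9,10,11,12,13,14,15: 01100100110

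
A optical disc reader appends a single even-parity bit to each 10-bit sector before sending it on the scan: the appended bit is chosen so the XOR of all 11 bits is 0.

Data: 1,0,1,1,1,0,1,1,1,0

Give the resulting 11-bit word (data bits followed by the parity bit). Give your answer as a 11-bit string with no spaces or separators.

XOR of the 10 data bits: 1⊕0⊕1⊕1⊕1⊕0⊕1⊕1⊕1⊕0 = 1
Parity bit = 1 (so all 11 bits XOR to 0).

10111011101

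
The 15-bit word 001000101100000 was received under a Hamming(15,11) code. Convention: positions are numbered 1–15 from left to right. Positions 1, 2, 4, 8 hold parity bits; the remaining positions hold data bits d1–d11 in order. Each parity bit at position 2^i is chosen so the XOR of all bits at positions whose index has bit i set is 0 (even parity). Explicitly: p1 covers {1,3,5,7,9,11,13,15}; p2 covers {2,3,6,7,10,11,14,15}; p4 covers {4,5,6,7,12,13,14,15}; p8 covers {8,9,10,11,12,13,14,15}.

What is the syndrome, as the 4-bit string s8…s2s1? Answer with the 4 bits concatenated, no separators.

0111

s1 (pos 1,3,5,7,9,11,13,15): 0⊕1⊕0⊕1⊕1⊕0⊕0⊕0 = 1
s2 (pos 2,3,6,7,10,11,14,15): 0⊕1⊕0⊕1⊕1⊕0⊕0⊕0 = 1
s4 (pos 4,5,6,7,12,13,14,15): 0⊕0⊕0⊕1⊕0⊕0⊕0⊕0 = 1
s8 (pos 8,9,10,11,12,13,14,15): 0⊕1⊕1⊕0⊕0⊕0⊕0⊕0 = 0
Syndrome s8…s1 = 0111 → error at position 7.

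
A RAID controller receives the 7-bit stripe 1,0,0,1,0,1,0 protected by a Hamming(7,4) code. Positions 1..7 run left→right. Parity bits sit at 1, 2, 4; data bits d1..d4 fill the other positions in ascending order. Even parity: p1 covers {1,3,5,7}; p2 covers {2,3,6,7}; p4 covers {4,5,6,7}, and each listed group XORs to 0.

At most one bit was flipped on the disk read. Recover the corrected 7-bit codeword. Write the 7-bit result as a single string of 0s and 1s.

s1 (pos 1,3,5,7): 1⊕0⊕0⊕0 = 1
s2 (pos 2,3,6,7): 0⊕0⊕1⊕0 = 1
s4 (pos 4,5,6,7): 1⊕0⊕1⊕0 = 0
Syndrome s4…s1 = 011 → error at position 3.
Flip position 3: 1001010 → 1011010

1011010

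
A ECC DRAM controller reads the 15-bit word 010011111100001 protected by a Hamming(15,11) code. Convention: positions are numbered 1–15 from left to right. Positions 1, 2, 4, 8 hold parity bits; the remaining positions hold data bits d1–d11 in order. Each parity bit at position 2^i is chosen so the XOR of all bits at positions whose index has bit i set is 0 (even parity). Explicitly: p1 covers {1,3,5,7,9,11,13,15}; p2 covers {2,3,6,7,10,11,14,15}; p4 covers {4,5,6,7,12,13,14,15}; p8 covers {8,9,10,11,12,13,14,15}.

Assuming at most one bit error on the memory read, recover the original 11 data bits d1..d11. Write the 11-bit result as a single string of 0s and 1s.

s1 (pos 1,3,5,7,9,11,13,15): 0⊕0⊕1⊕1⊕1⊕0⊕0⊕1 = 0
s2 (pos 2,3,6,7,10,11,14,15): 1⊕0⊕1⊕1⊕1⊕0⊕0⊕1 = 1
s4 (pos 4,5,6,7,12,13,14,15): 0⊕1⊕1⊕1⊕0⊕0⊕0⊕1 = 0
s8 (pos 8,9,10,11,12,13,14,15): 1⊕1⊕1⊕0⊕0⊕0⊕0⊕1 = 0
Syndrome s8…s1 = 0010 → error at position 2.
Flip position 2: 010011111100001 → 000011111100001
Read data bits from positions 3,5,6,7,9,10,11,12,13,14,15: 01111100001

01111100001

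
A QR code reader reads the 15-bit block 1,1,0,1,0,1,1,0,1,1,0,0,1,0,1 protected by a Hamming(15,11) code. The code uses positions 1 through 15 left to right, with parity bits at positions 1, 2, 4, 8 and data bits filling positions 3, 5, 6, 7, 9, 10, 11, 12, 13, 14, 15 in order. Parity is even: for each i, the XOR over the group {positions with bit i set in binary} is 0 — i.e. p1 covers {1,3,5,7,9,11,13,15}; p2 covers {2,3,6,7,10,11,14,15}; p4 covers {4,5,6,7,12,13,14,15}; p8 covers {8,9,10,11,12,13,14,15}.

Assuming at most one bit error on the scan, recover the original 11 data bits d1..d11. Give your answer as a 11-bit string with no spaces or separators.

s1 (pos 1,3,5,7,9,11,13,15): 1⊕0⊕0⊕1⊕1⊕0⊕1⊕1 = 1
s2 (pos 2,3,6,7,10,11,14,15): 1⊕0⊕1⊕1⊕1⊕0⊕0⊕1 = 1
s4 (pos 4,5,6,7,12,13,14,15): 1⊕0⊕1⊕1⊕0⊕1⊕0⊕1 = 1
s8 (pos 8,9,10,11,12,13,14,15): 0⊕1⊕1⊕0⊕0⊕1⊕0⊕1 = 0
Syndrome s8…s1 = 0111 → error at position 7.
Flip position 7: 110101101100101 → 110101001100101
Read data bits from positions 3,5,6,7,9,10,11,12,13,14,15: 00101100101

00101100101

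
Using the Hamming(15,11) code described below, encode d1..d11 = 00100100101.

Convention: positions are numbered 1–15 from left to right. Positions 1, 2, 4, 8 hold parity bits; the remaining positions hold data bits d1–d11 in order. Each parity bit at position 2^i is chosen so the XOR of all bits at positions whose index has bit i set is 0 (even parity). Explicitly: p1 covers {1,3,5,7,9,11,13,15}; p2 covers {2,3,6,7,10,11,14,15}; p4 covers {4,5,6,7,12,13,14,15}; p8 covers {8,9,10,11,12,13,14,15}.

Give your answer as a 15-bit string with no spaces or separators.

010101010100101

Place data at non-parity positions: p1 p2 0 p4 0 1 0 p8 0 1 0 0 1 0 1
p1 (pos 1,3,5,7,9,11,13,15): XOR of data positions = 0⊕0⊕0⊕0⊕0⊕1⊕1 = 0
p2 (pos 2,3,6,7,10,11,14,15): XOR of data positions = 0⊕1⊕0⊕1⊕0⊕0⊕1 = 1
p4 (pos 4,5,6,7,12,13,14,15): XOR of data positions = 0⊕1⊕0⊕0⊕1⊕0⊕1 = 1
p8 (pos 8,9,10,11,12,13,14,15): XOR of data positions = 0⊕1⊕0⊕0⊕1⊕0⊕1 = 1
Codeword: 010101010100101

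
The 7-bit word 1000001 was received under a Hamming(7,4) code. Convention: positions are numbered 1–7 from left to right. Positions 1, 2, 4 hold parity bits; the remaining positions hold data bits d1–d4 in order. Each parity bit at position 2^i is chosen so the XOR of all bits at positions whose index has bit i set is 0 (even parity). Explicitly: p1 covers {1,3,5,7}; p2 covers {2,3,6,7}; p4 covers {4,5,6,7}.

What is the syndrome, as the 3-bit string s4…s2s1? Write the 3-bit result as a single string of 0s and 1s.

110

s1 (pos 1,3,5,7): 1⊕0⊕0⊕1 = 0
s2 (pos 2,3,6,7): 0⊕0⊕0⊕1 = 1
s4 (pos 4,5,6,7): 0⊕0⊕0⊕1 = 1
Syndrome s4…s1 = 110 → error at position 6.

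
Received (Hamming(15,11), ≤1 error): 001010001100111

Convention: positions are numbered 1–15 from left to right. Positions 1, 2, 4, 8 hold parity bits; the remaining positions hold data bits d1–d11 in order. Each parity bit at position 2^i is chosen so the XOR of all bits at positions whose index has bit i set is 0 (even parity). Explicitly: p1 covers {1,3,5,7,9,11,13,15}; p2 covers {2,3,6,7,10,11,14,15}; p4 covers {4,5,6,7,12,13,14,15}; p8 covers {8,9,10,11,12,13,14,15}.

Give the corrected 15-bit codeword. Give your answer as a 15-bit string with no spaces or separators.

001010000100111

s1 (pos 1,3,5,7,9,11,13,15): 0⊕1⊕1⊕0⊕1⊕0⊕1⊕1 = 1
s2 (pos 2,3,6,7,10,11,14,15): 0⊕1⊕0⊕0⊕1⊕0⊕1⊕1 = 0
s4 (pos 4,5,6,7,12,13,14,15): 0⊕1⊕0⊕0⊕0⊕1⊕1⊕1 = 0
s8 (pos 8,9,10,11,12,13,14,15): 0⊕1⊕1⊕0⊕0⊕1⊕1⊕1 = 1
Syndrome s8…s1 = 1001 → error at position 9.
Flip position 9: 001010001100111 → 001010000100111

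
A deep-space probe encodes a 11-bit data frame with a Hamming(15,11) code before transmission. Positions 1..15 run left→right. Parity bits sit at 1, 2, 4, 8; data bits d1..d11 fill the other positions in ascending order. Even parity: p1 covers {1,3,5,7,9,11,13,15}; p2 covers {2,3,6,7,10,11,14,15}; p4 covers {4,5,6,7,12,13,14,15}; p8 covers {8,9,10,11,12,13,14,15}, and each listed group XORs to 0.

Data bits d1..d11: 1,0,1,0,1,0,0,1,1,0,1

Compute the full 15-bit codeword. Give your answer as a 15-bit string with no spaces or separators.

Place data at non-parity positions: p1 p2 1 p4 0 1 0 p8 1 0 0 1 1 0 1
p1 (pos 1,3,5,7,9,11,13,15): XOR of data positions = 1⊕0⊕0⊕1⊕0⊕1⊕1 = 0
p2 (pos 2,3,6,7,10,11,14,15): XOR of data positions = 1⊕1⊕0⊕0⊕0⊕0⊕1 = 1
p4 (pos 4,5,6,7,12,13,14,15): XOR of data positions = 0⊕1⊕0⊕1⊕1⊕0⊕1 = 0
p8 (pos 8,9,10,11,12,13,14,15): XOR of data positions = 1⊕0⊕0⊕1⊕1⊕0⊕1 = 0
Codeword: 011001001001101

011001001001101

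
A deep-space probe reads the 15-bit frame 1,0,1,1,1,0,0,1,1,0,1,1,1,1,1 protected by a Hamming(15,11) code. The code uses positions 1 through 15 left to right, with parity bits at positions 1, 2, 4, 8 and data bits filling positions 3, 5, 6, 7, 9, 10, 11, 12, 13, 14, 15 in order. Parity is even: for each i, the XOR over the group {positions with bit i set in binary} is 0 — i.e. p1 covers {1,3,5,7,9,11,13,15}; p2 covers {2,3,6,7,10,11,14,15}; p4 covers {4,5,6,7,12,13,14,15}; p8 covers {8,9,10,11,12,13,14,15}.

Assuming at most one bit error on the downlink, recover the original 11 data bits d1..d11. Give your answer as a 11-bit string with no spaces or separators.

11000011111

s1 (pos 1,3,5,7,9,11,13,15): 1⊕1⊕1⊕0⊕1⊕1⊕1⊕1 = 1
s2 (pos 2,3,6,7,10,11,14,15): 0⊕1⊕0⊕0⊕0⊕1⊕1⊕1 = 0
s4 (pos 4,5,6,7,12,13,14,15): 1⊕1⊕0⊕0⊕1⊕1⊕1⊕1 = 0
s8 (pos 8,9,10,11,12,13,14,15): 1⊕1⊕0⊕1⊕1⊕1⊕1⊕1 = 1
Syndrome s8…s1 = 1001 → error at position 9.
Flip position 9: 101110011011111 → 101110010011111
Read data bits from positions 3,5,6,7,9,10,11,12,13,14,15: 11000011111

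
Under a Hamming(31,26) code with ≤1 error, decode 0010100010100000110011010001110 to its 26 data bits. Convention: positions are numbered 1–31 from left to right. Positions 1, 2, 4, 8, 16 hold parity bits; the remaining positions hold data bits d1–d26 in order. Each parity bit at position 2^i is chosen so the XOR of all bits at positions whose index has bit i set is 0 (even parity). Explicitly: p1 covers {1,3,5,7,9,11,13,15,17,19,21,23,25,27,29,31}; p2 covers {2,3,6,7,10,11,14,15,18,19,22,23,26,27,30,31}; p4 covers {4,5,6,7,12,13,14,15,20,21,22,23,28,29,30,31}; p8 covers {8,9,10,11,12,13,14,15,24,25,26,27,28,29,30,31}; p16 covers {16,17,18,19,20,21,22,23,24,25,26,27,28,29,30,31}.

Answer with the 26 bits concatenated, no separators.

01001010000110011010001110

s1 (pos 1,3,5,7,9,11,13,15,17,19,21,23,25,27,29,31): 0⊕1⊕1⊕0⊕1⊕1⊕0⊕0⊕1⊕0⊕1⊕0⊕0⊕0⊕1⊕0 = 1
s2 (pos 2,3,6,7,10,11,14,15,18,19,22,23,26,27,30,31): 0⊕1⊕0⊕0⊕0⊕1⊕0⊕0⊕1⊕0⊕1⊕0⊕0⊕0⊕1⊕0 = 1
s4 (pos 4,5,6,7,12,13,14,15,20,21,22,23,28,29,30,31): 0⊕1⊕0⊕0⊕0⊕0⊕0⊕0⊕0⊕1⊕1⊕0⊕1⊕1⊕1⊕0 = 0
s8 (pos 8,9,10,11,12,13,14,15,24,25,26,27,28,29,30,31): 0⊕1⊕0⊕1⊕0⊕0⊕0⊕0⊕1⊕0⊕0⊕0⊕1⊕1⊕1⊕0 = 0
s16 (pos 16,17,18,19,20,21,22,23,24,25,26,27,28,29,30,31): 0⊕1⊕1⊕0⊕0⊕1⊕1⊕0⊕1⊕0⊕0⊕0⊕1⊕1⊕1⊕0 = 0
Syndrome s16…s1 = 00011 → error at position 3.
Flip position 3: 0010100010100000110011010001110 → 0000100010100000110011010001110
Read data bits from positions 3,5,6,7,9,10,11,12,13,14,15,17,18,19,20,21,22,23,24,25,26,27,28,29,30,31: 01001010000110011010001110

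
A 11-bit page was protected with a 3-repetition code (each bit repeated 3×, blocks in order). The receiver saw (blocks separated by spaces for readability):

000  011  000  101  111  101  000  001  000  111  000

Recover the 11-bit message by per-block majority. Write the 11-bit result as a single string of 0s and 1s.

Block 1 (000): 0 ones → 0
Block 2 (011): 2 ones → 1
Block 3 (000): 0 ones → 0
Block 4 (101): 2 ones → 1
Block 5 (111): 3 ones → 1
Block 6 (101): 2 ones → 1
Block 7 (000): 0 ones → 0
Block 8 (001): 1 one → 0
Block 9 (000): 0 ones → 0
Block 10 (111): 3 ones → 1
Block 11 (000): 0 ones → 0

01011100010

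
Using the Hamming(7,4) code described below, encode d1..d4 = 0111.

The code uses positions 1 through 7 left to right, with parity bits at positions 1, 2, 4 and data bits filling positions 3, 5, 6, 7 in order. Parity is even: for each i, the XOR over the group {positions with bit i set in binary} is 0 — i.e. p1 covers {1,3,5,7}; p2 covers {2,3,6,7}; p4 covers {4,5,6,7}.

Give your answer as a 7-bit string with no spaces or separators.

Place data at non-parity positions: p1 p2 0 p4 1 1 1
p1 (pos 1,3,5,7): XOR of data positions = 0⊕1⊕1 = 0
p2 (pos 2,3,6,7): XOR of data positions = 0⊕1⊕1 = 0
p4 (pos 4,5,6,7): XOR of data positions = 1⊕1⊕1 = 1
Codeword: 0001111

0001111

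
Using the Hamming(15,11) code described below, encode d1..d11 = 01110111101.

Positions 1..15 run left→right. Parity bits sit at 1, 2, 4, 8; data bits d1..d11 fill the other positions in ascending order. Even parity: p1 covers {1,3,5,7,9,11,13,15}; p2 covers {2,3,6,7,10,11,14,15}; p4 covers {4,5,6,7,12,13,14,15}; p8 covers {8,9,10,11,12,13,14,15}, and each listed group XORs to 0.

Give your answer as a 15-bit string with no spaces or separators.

110011110111101

Place data at non-parity positions: p1 p2 0 p4 1 1 1 p8 0 1 1 1 1 0 1
p1 (pos 1,3,5,7,9,11,13,15): XOR of data positions = 0⊕1⊕1⊕0⊕1⊕1⊕1 = 1
p2 (pos 2,3,6,7,10,11,14,15): XOR of data positions = 0⊕1⊕1⊕1⊕1⊕0⊕1 = 1
p4 (pos 4,5,6,7,12,13,14,15): XOR of data positions = 1⊕1⊕1⊕1⊕1⊕0⊕1 = 0
p8 (pos 8,9,10,11,12,13,14,15): XOR of data positions = 0⊕1⊕1⊕1⊕1⊕0⊕1 = 1
Codeword: 110011110111101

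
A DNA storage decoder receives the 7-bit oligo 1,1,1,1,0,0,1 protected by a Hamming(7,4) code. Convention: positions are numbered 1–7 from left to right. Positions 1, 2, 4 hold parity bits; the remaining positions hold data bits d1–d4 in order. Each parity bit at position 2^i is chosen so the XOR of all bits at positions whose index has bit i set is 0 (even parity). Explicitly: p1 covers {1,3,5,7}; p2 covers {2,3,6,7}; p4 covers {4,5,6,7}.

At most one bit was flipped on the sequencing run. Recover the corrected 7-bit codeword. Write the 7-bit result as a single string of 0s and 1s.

s1 (pos 1,3,5,7): 1⊕1⊕0⊕1 = 1
s2 (pos 2,3,6,7): 1⊕1⊕0⊕1 = 1
s4 (pos 4,5,6,7): 1⊕0⊕0⊕1 = 0
Syndrome s4…s1 = 011 → error at position 3.
Flip position 3: 1111001 → 1101001

1101001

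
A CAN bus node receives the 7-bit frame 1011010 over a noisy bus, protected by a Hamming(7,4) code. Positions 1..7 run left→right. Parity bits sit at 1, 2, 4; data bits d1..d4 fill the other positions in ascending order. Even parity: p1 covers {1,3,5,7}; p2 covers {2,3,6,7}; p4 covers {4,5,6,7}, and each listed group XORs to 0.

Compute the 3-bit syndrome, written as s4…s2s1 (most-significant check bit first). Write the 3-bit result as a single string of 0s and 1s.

000

s1 (pos 1,3,5,7): 1⊕1⊕0⊕0 = 0
s2 (pos 2,3,6,7): 0⊕1⊕1⊕0 = 0
s4 (pos 4,5,6,7): 1⊕0⊕1⊕0 = 0
Syndrome s4…s1 = 000 → no error.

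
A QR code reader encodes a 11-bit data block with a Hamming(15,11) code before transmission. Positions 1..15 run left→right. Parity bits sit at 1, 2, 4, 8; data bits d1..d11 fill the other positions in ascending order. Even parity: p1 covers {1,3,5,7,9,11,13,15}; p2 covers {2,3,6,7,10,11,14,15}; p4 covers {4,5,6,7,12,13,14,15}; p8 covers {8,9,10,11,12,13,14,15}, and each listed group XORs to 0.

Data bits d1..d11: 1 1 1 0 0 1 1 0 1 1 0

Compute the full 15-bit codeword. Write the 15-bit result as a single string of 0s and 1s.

011011000110110

Place data at non-parity positions: p1 p2 1 p4 1 1 0 p8 0 1 1 0 1 1 0
p1 (pos 1,3,5,7,9,11,13,15): XOR of data positions = 1⊕1⊕0⊕0⊕1⊕1⊕0 = 0
p2 (pos 2,3,6,7,10,11,14,15): XOR of data positions = 1⊕1⊕0⊕1⊕1⊕1⊕0 = 1
p4 (pos 4,5,6,7,12,13,14,15): XOR of data positions = 1⊕1⊕0⊕0⊕1⊕1⊕0 = 0
p8 (pos 8,9,10,11,12,13,14,15): XOR of data positions = 0⊕1⊕1⊕0⊕1⊕1⊕0 = 0
Codeword: 011011000110110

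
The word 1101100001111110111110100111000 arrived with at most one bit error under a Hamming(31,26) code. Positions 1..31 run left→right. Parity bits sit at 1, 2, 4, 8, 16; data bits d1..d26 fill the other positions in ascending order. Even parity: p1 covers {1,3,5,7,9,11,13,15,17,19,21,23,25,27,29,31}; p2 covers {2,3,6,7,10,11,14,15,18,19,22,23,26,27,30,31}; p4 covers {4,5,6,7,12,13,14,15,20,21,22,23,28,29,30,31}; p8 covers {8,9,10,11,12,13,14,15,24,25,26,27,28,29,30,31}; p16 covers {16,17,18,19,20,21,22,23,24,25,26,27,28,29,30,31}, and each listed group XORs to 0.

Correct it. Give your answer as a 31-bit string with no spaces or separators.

1101100001111110111110110111000

s1 (pos 1,3,5,7,9,11,13,15,17,19,21,23,25,27,29,31): 1⊕0⊕1⊕0⊕0⊕1⊕1⊕1⊕1⊕1⊕1⊕1⊕0⊕1⊕0⊕0 = 0
s2 (pos 2,3,6,7,10,11,14,15,18,19,22,23,26,27,30,31): 1⊕0⊕0⊕0⊕1⊕1⊕1⊕1⊕1⊕1⊕0⊕1⊕1⊕1⊕0⊕0 = 0
s4 (pos 4,5,6,7,12,13,14,15,20,21,22,23,28,29,30,31): 1⊕1⊕0⊕0⊕1⊕1⊕1⊕1⊕1⊕1⊕0⊕1⊕1⊕0⊕0⊕0 = 0
s8 (pos 8,9,10,11,12,13,14,15,24,25,26,27,28,29,30,31): 0⊕0⊕1⊕1⊕1⊕1⊕1⊕1⊕0⊕0⊕1⊕1⊕1⊕0⊕0⊕0 = 1
s16 (pos 16,17,18,19,20,21,22,23,24,25,26,27,28,29,30,31): 0⊕1⊕1⊕1⊕1⊕1⊕0⊕1⊕0⊕0⊕1⊕1⊕1⊕0⊕0⊕0 = 1
Syndrome s16…s1 = 11000 → error at position 24.
Flip position 24: 1101100001111110111110100111000 → 1101100001111110111110110111000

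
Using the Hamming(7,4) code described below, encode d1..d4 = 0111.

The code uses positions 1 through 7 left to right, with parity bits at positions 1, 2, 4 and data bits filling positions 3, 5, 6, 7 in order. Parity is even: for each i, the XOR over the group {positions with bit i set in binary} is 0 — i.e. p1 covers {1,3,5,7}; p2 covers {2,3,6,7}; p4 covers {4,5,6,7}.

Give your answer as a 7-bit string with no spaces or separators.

0001111

Place data at non-parity positions: p1 p2 0 p4 1 1 1
p1 (pos 1,3,5,7): XOR of data positions = 0⊕1⊕1 = 0
p2 (pos 2,3,6,7): XOR of data positions = 0⊕1⊕1 = 0
p4 (pos 4,5,6,7): XOR of data positions = 1⊕1⊕1 = 1
Codeword: 0001111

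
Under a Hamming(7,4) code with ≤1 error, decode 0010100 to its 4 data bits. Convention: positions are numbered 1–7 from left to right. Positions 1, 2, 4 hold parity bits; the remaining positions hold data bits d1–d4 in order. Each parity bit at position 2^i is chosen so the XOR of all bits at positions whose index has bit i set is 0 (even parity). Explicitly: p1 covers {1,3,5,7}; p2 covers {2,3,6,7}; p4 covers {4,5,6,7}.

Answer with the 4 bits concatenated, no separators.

s1 (pos 1,3,5,7): 0⊕1⊕1⊕0 = 0
s2 (pos 2,3,6,7): 0⊕1⊕0⊕0 = 1
s4 (pos 4,5,6,7): 0⊕1⊕0⊕0 = 1
Syndrome s4…s1 = 110 → error at position 6.
Flip position 6: 0010100 → 0010110
Read data bits from positions 3,5,6,7: 1110

1110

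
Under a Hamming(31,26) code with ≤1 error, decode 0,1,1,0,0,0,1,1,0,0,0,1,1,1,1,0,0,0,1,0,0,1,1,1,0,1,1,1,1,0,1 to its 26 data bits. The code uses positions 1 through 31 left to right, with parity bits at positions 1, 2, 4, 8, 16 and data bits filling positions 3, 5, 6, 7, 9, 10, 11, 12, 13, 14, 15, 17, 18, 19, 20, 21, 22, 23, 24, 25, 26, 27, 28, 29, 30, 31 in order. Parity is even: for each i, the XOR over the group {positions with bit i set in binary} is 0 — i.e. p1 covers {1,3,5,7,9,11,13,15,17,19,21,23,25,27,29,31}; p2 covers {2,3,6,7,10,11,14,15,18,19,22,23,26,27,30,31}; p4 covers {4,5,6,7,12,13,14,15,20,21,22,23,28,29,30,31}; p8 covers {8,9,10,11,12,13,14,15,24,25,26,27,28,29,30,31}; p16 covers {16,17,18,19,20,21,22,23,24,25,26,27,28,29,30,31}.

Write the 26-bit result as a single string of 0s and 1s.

10010001111001001110101101

s1 (pos 1,3,5,7,9,11,13,15,17,19,21,23,25,27,29,31): 0⊕1⊕0⊕1⊕0⊕0⊕1⊕1⊕0⊕1⊕0⊕1⊕0⊕1⊕1⊕1 = 1
s2 (pos 2,3,6,7,10,11,14,15,18,19,22,23,26,27,30,31): 1⊕1⊕0⊕1⊕0⊕0⊕1⊕1⊕0⊕1⊕1⊕1⊕1⊕1⊕0⊕1 = 1
s4 (pos 4,5,6,7,12,13,14,15,20,21,22,23,28,29,30,31): 0⊕0⊕0⊕1⊕1⊕1⊕1⊕1⊕0⊕0⊕1⊕1⊕1⊕1⊕0⊕1 = 0
s8 (pos 8,9,10,11,12,13,14,15,24,25,26,27,28,29,30,31): 1⊕0⊕0⊕0⊕1⊕1⊕1⊕1⊕1⊕0⊕1⊕1⊕1⊕1⊕0⊕1 = 1
s16 (pos 16,17,18,19,20,21,22,23,24,25,26,27,28,29,30,31): 0⊕0⊕0⊕1⊕0⊕0⊕1⊕1⊕1⊕0⊕1⊕1⊕1⊕1⊕0⊕1 = 1
Syndrome s16…s1 = 11011 → error at position 27.
Flip position 27: 0110001100011110001001110111101 → 0110001100011110001001110101101
Read data bits from positions 3,5,6,7,9,10,11,12,13,14,15,17,18,19,20,21,22,23,24,25,26,27,28,29,30,31: 10010001111001001110101101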